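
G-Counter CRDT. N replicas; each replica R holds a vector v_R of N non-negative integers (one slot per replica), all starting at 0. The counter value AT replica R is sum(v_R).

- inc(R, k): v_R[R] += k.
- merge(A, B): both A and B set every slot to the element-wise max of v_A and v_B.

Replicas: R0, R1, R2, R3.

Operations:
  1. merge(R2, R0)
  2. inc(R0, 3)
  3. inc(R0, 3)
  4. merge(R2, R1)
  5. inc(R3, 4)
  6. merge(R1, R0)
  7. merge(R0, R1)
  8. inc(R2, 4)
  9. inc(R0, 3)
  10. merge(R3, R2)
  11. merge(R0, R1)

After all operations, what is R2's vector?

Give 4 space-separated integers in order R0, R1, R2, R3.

Op 1: merge R2<->R0 -> R2=(0,0,0,0) R0=(0,0,0,0)
Op 2: inc R0 by 3 -> R0=(3,0,0,0) value=3
Op 3: inc R0 by 3 -> R0=(6,0,0,0) value=6
Op 4: merge R2<->R1 -> R2=(0,0,0,0) R1=(0,0,0,0)
Op 5: inc R3 by 4 -> R3=(0,0,0,4) value=4
Op 6: merge R1<->R0 -> R1=(6,0,0,0) R0=(6,0,0,0)
Op 7: merge R0<->R1 -> R0=(6,0,0,0) R1=(6,0,0,0)
Op 8: inc R2 by 4 -> R2=(0,0,4,0) value=4
Op 9: inc R0 by 3 -> R0=(9,0,0,0) value=9
Op 10: merge R3<->R2 -> R3=(0,0,4,4) R2=(0,0,4,4)
Op 11: merge R0<->R1 -> R0=(9,0,0,0) R1=(9,0,0,0)

Answer: 0 0 4 4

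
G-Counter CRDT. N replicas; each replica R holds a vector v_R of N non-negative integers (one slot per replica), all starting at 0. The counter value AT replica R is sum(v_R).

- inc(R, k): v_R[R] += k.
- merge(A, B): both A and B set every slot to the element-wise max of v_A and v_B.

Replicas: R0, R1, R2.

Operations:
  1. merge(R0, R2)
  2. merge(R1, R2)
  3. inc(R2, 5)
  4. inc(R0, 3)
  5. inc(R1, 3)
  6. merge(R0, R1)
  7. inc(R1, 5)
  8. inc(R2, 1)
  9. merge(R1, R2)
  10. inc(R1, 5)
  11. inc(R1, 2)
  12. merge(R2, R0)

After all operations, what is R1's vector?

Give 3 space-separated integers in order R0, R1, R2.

Op 1: merge R0<->R2 -> R0=(0,0,0) R2=(0,0,0)
Op 2: merge R1<->R2 -> R1=(0,0,0) R2=(0,0,0)
Op 3: inc R2 by 5 -> R2=(0,0,5) value=5
Op 4: inc R0 by 3 -> R0=(3,0,0) value=3
Op 5: inc R1 by 3 -> R1=(0,3,0) value=3
Op 6: merge R0<->R1 -> R0=(3,3,0) R1=(3,3,0)
Op 7: inc R1 by 5 -> R1=(3,8,0) value=11
Op 8: inc R2 by 1 -> R2=(0,0,6) value=6
Op 9: merge R1<->R2 -> R1=(3,8,6) R2=(3,8,6)
Op 10: inc R1 by 5 -> R1=(3,13,6) value=22
Op 11: inc R1 by 2 -> R1=(3,15,6) value=24
Op 12: merge R2<->R0 -> R2=(3,8,6) R0=(3,8,6)

Answer: 3 15 6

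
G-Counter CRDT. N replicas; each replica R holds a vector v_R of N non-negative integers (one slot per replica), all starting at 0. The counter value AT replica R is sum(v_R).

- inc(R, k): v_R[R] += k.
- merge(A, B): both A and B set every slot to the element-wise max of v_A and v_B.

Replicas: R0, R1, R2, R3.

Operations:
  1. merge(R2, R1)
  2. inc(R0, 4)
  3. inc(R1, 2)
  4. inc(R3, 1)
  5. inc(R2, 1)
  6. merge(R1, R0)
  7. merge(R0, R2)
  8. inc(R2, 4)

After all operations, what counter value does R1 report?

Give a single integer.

Op 1: merge R2<->R1 -> R2=(0,0,0,0) R1=(0,0,0,0)
Op 2: inc R0 by 4 -> R0=(4,0,0,0) value=4
Op 3: inc R1 by 2 -> R1=(0,2,0,0) value=2
Op 4: inc R3 by 1 -> R3=(0,0,0,1) value=1
Op 5: inc R2 by 1 -> R2=(0,0,1,0) value=1
Op 6: merge R1<->R0 -> R1=(4,2,0,0) R0=(4,2,0,0)
Op 7: merge R0<->R2 -> R0=(4,2,1,0) R2=(4,2,1,0)
Op 8: inc R2 by 4 -> R2=(4,2,5,0) value=11

Answer: 6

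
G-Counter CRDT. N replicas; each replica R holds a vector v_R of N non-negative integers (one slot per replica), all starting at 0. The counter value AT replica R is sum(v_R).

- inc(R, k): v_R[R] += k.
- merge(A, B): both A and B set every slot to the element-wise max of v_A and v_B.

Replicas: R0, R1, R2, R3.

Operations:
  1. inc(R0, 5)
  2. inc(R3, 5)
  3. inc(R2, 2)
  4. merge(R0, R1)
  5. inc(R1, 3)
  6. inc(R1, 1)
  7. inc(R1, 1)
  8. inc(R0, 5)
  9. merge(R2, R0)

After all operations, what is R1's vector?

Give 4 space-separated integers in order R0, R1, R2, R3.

Answer: 5 5 0 0

Derivation:
Op 1: inc R0 by 5 -> R0=(5,0,0,0) value=5
Op 2: inc R3 by 5 -> R3=(0,0,0,5) value=5
Op 3: inc R2 by 2 -> R2=(0,0,2,0) value=2
Op 4: merge R0<->R1 -> R0=(5,0,0,0) R1=(5,0,0,0)
Op 5: inc R1 by 3 -> R1=(5,3,0,0) value=8
Op 6: inc R1 by 1 -> R1=(5,4,0,0) value=9
Op 7: inc R1 by 1 -> R1=(5,5,0,0) value=10
Op 8: inc R0 by 5 -> R0=(10,0,0,0) value=10
Op 9: merge R2<->R0 -> R2=(10,0,2,0) R0=(10,0,2,0)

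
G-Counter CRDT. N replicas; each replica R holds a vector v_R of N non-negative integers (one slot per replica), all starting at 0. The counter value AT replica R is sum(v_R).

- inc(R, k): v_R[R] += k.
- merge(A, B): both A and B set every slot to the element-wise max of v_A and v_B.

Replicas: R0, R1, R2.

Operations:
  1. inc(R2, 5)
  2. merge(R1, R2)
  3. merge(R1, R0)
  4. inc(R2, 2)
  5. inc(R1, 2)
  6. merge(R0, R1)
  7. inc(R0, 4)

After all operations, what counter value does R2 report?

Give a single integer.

Op 1: inc R2 by 5 -> R2=(0,0,5) value=5
Op 2: merge R1<->R2 -> R1=(0,0,5) R2=(0,0,5)
Op 3: merge R1<->R0 -> R1=(0,0,5) R0=(0,0,5)
Op 4: inc R2 by 2 -> R2=(0,0,7) value=7
Op 5: inc R1 by 2 -> R1=(0,2,5) value=7
Op 6: merge R0<->R1 -> R0=(0,2,5) R1=(0,2,5)
Op 7: inc R0 by 4 -> R0=(4,2,5) value=11

Answer: 7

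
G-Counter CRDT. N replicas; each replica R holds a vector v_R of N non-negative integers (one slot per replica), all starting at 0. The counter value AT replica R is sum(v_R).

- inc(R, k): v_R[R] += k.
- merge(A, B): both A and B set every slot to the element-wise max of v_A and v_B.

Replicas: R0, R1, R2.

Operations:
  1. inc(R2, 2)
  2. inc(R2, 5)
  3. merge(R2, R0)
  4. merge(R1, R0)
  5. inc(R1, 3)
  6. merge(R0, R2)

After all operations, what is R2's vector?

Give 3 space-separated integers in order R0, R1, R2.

Op 1: inc R2 by 2 -> R2=(0,0,2) value=2
Op 2: inc R2 by 5 -> R2=(0,0,7) value=7
Op 3: merge R2<->R0 -> R2=(0,0,7) R0=(0,0,7)
Op 4: merge R1<->R0 -> R1=(0,0,7) R0=(0,0,7)
Op 5: inc R1 by 3 -> R1=(0,3,7) value=10
Op 6: merge R0<->R2 -> R0=(0,0,7) R2=(0,0,7)

Answer: 0 0 7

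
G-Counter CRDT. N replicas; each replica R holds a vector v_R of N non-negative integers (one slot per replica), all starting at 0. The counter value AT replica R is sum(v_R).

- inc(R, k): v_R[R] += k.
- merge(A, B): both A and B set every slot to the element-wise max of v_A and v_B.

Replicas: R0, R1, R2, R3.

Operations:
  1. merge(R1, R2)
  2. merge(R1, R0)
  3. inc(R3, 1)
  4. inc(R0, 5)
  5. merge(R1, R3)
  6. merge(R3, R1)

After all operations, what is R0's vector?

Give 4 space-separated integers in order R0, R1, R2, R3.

Answer: 5 0 0 0

Derivation:
Op 1: merge R1<->R2 -> R1=(0,0,0,0) R2=(0,0,0,0)
Op 2: merge R1<->R0 -> R1=(0,0,0,0) R0=(0,0,0,0)
Op 3: inc R3 by 1 -> R3=(0,0,0,1) value=1
Op 4: inc R0 by 5 -> R0=(5,0,0,0) value=5
Op 5: merge R1<->R3 -> R1=(0,0,0,1) R3=(0,0,0,1)
Op 6: merge R3<->R1 -> R3=(0,0,0,1) R1=(0,0,0,1)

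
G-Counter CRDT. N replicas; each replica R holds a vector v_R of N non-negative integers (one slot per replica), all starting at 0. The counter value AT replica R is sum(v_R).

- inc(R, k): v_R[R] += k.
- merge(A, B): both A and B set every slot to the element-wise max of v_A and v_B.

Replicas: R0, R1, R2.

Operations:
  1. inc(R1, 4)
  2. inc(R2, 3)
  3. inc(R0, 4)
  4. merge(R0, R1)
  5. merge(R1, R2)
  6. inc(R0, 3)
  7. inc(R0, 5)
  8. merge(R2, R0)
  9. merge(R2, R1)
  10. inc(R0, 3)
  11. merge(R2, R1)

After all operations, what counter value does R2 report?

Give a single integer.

Answer: 19

Derivation:
Op 1: inc R1 by 4 -> R1=(0,4,0) value=4
Op 2: inc R2 by 3 -> R2=(0,0,3) value=3
Op 3: inc R0 by 4 -> R0=(4,0,0) value=4
Op 4: merge R0<->R1 -> R0=(4,4,0) R1=(4,4,0)
Op 5: merge R1<->R2 -> R1=(4,4,3) R2=(4,4,3)
Op 6: inc R0 by 3 -> R0=(7,4,0) value=11
Op 7: inc R0 by 5 -> R0=(12,4,0) value=16
Op 8: merge R2<->R0 -> R2=(12,4,3) R0=(12,4,3)
Op 9: merge R2<->R1 -> R2=(12,4,3) R1=(12,4,3)
Op 10: inc R0 by 3 -> R0=(15,4,3) value=22
Op 11: merge R2<->R1 -> R2=(12,4,3) R1=(12,4,3)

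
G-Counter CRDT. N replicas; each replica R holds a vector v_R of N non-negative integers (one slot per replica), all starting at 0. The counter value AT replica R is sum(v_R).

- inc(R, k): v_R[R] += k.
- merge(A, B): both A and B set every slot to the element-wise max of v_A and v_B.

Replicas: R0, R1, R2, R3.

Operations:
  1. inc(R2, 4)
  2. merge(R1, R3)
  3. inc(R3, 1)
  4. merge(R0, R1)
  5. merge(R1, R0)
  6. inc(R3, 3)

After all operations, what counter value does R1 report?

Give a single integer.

Op 1: inc R2 by 4 -> R2=(0,0,4,0) value=4
Op 2: merge R1<->R3 -> R1=(0,0,0,0) R3=(0,0,0,0)
Op 3: inc R3 by 1 -> R3=(0,0,0,1) value=1
Op 4: merge R0<->R1 -> R0=(0,0,0,0) R1=(0,0,0,0)
Op 5: merge R1<->R0 -> R1=(0,0,0,0) R0=(0,0,0,0)
Op 6: inc R3 by 3 -> R3=(0,0,0,4) value=4

Answer: 0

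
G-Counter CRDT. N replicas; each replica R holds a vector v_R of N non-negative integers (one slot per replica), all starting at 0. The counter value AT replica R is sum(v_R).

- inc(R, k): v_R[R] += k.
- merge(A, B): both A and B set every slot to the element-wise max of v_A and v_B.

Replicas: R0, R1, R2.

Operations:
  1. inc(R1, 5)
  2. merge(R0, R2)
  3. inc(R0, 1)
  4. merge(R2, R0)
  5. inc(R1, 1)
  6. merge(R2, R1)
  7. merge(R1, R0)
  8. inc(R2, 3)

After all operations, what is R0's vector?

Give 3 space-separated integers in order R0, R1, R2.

Op 1: inc R1 by 5 -> R1=(0,5,0) value=5
Op 2: merge R0<->R2 -> R0=(0,0,0) R2=(0,0,0)
Op 3: inc R0 by 1 -> R0=(1,0,0) value=1
Op 4: merge R2<->R0 -> R2=(1,0,0) R0=(1,0,0)
Op 5: inc R1 by 1 -> R1=(0,6,0) value=6
Op 6: merge R2<->R1 -> R2=(1,6,0) R1=(1,6,0)
Op 7: merge R1<->R0 -> R1=(1,6,0) R0=(1,6,0)
Op 8: inc R2 by 3 -> R2=(1,6,3) value=10

Answer: 1 6 0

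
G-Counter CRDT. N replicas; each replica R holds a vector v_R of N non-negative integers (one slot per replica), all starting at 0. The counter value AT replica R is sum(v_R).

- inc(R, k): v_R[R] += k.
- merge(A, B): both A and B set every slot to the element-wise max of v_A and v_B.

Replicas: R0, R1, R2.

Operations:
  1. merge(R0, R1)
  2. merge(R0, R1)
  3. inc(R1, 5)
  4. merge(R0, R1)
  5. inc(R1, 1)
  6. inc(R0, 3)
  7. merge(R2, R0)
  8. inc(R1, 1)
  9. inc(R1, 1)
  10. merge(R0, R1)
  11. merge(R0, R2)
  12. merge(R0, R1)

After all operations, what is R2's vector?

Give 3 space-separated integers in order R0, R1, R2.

Op 1: merge R0<->R1 -> R0=(0,0,0) R1=(0,0,0)
Op 2: merge R0<->R1 -> R0=(0,0,0) R1=(0,0,0)
Op 3: inc R1 by 5 -> R1=(0,5,0) value=5
Op 4: merge R0<->R1 -> R0=(0,5,0) R1=(0,5,0)
Op 5: inc R1 by 1 -> R1=(0,6,0) value=6
Op 6: inc R0 by 3 -> R0=(3,5,0) value=8
Op 7: merge R2<->R0 -> R2=(3,5,0) R0=(3,5,0)
Op 8: inc R1 by 1 -> R1=(0,7,0) value=7
Op 9: inc R1 by 1 -> R1=(0,8,0) value=8
Op 10: merge R0<->R1 -> R0=(3,8,0) R1=(3,8,0)
Op 11: merge R0<->R2 -> R0=(3,8,0) R2=(3,8,0)
Op 12: merge R0<->R1 -> R0=(3,8,0) R1=(3,8,0)

Answer: 3 8 0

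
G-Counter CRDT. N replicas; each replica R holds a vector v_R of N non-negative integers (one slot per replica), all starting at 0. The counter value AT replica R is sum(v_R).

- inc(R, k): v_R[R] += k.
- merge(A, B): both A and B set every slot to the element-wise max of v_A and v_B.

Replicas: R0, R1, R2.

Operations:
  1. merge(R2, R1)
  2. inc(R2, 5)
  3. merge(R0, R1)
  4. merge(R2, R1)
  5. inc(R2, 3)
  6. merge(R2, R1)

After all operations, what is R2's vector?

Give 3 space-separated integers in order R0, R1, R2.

Op 1: merge R2<->R1 -> R2=(0,0,0) R1=(0,0,0)
Op 2: inc R2 by 5 -> R2=(0,0,5) value=5
Op 3: merge R0<->R1 -> R0=(0,0,0) R1=(0,0,0)
Op 4: merge R2<->R1 -> R2=(0,0,5) R1=(0,0,5)
Op 5: inc R2 by 3 -> R2=(0,0,8) value=8
Op 6: merge R2<->R1 -> R2=(0,0,8) R1=(0,0,8)

Answer: 0 0 8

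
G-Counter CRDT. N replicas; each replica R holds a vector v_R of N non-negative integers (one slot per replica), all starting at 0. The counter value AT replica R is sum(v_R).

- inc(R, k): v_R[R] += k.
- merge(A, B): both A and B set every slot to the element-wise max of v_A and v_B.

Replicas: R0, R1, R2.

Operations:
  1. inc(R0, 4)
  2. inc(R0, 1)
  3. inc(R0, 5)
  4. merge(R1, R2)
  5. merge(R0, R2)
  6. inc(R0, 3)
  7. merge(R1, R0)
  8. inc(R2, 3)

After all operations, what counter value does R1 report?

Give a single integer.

Op 1: inc R0 by 4 -> R0=(4,0,0) value=4
Op 2: inc R0 by 1 -> R0=(5,0,0) value=5
Op 3: inc R0 by 5 -> R0=(10,0,0) value=10
Op 4: merge R1<->R2 -> R1=(0,0,0) R2=(0,0,0)
Op 5: merge R0<->R2 -> R0=(10,0,0) R2=(10,0,0)
Op 6: inc R0 by 3 -> R0=(13,0,0) value=13
Op 7: merge R1<->R0 -> R1=(13,0,0) R0=(13,0,0)
Op 8: inc R2 by 3 -> R2=(10,0,3) value=13

Answer: 13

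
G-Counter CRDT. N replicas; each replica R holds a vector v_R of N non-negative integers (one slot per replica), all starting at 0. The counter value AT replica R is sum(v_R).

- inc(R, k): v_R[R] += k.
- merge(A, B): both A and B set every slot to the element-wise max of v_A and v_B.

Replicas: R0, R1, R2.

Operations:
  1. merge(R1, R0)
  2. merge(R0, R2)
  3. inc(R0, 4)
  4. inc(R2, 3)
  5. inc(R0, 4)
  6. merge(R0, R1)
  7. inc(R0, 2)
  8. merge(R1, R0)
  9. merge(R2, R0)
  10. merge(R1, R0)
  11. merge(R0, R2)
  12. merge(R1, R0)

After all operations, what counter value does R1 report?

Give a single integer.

Answer: 13

Derivation:
Op 1: merge R1<->R0 -> R1=(0,0,0) R0=(0,0,0)
Op 2: merge R0<->R2 -> R0=(0,0,0) R2=(0,0,0)
Op 3: inc R0 by 4 -> R0=(4,0,0) value=4
Op 4: inc R2 by 3 -> R2=(0,0,3) value=3
Op 5: inc R0 by 4 -> R0=(8,0,0) value=8
Op 6: merge R0<->R1 -> R0=(8,0,0) R1=(8,0,0)
Op 7: inc R0 by 2 -> R0=(10,0,0) value=10
Op 8: merge R1<->R0 -> R1=(10,0,0) R0=(10,0,0)
Op 9: merge R2<->R0 -> R2=(10,0,3) R0=(10,0,3)
Op 10: merge R1<->R0 -> R1=(10,0,3) R0=(10,0,3)
Op 11: merge R0<->R2 -> R0=(10,0,3) R2=(10,0,3)
Op 12: merge R1<->R0 -> R1=(10,0,3) R0=(10,0,3)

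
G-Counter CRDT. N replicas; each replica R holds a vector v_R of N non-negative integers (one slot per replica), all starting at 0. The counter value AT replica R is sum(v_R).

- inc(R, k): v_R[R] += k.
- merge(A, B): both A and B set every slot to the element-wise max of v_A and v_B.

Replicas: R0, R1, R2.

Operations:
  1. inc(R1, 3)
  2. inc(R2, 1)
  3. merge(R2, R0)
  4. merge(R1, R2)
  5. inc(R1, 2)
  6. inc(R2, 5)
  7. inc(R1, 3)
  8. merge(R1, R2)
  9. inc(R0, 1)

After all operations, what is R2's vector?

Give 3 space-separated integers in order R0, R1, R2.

Answer: 0 8 6

Derivation:
Op 1: inc R1 by 3 -> R1=(0,3,0) value=3
Op 2: inc R2 by 1 -> R2=(0,0,1) value=1
Op 3: merge R2<->R0 -> R2=(0,0,1) R0=(0,0,1)
Op 4: merge R1<->R2 -> R1=(0,3,1) R2=(0,3,1)
Op 5: inc R1 by 2 -> R1=(0,5,1) value=6
Op 6: inc R2 by 5 -> R2=(0,3,6) value=9
Op 7: inc R1 by 3 -> R1=(0,8,1) value=9
Op 8: merge R1<->R2 -> R1=(0,8,6) R2=(0,8,6)
Op 9: inc R0 by 1 -> R0=(1,0,1) value=2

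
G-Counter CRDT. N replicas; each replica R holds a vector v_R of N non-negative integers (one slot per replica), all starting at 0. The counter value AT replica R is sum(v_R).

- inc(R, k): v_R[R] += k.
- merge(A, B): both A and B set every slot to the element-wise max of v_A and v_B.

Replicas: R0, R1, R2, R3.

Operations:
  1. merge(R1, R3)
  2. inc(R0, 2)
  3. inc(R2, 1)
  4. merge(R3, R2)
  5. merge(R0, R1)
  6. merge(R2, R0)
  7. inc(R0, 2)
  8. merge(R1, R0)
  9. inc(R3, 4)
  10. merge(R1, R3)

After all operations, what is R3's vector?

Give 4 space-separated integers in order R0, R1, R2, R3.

Answer: 4 0 1 4

Derivation:
Op 1: merge R1<->R3 -> R1=(0,0,0,0) R3=(0,0,0,0)
Op 2: inc R0 by 2 -> R0=(2,0,0,0) value=2
Op 3: inc R2 by 1 -> R2=(0,0,1,0) value=1
Op 4: merge R3<->R2 -> R3=(0,0,1,0) R2=(0,0,1,0)
Op 5: merge R0<->R1 -> R0=(2,0,0,0) R1=(2,0,0,0)
Op 6: merge R2<->R0 -> R2=(2,0,1,0) R0=(2,0,1,0)
Op 7: inc R0 by 2 -> R0=(4,0,1,0) value=5
Op 8: merge R1<->R0 -> R1=(4,0,1,0) R0=(4,0,1,0)
Op 9: inc R3 by 4 -> R3=(0,0,1,4) value=5
Op 10: merge R1<->R3 -> R1=(4,0,1,4) R3=(4,0,1,4)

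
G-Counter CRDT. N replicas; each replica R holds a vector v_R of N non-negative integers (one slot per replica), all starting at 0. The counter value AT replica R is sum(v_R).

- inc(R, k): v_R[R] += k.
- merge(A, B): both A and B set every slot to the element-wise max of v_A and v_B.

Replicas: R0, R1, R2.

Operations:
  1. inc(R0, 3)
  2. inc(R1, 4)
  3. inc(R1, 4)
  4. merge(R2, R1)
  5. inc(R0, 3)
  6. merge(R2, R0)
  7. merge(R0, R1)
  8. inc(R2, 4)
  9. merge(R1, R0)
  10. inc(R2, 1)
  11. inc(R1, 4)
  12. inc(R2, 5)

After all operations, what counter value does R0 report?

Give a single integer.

Op 1: inc R0 by 3 -> R0=(3,0,0) value=3
Op 2: inc R1 by 4 -> R1=(0,4,0) value=4
Op 3: inc R1 by 4 -> R1=(0,8,0) value=8
Op 4: merge R2<->R1 -> R2=(0,8,0) R1=(0,8,0)
Op 5: inc R0 by 3 -> R0=(6,0,0) value=6
Op 6: merge R2<->R0 -> R2=(6,8,0) R0=(6,8,0)
Op 7: merge R0<->R1 -> R0=(6,8,0) R1=(6,8,0)
Op 8: inc R2 by 4 -> R2=(6,8,4) value=18
Op 9: merge R1<->R0 -> R1=(6,8,0) R0=(6,8,0)
Op 10: inc R2 by 1 -> R2=(6,8,5) value=19
Op 11: inc R1 by 4 -> R1=(6,12,0) value=18
Op 12: inc R2 by 5 -> R2=(6,8,10) value=24

Answer: 14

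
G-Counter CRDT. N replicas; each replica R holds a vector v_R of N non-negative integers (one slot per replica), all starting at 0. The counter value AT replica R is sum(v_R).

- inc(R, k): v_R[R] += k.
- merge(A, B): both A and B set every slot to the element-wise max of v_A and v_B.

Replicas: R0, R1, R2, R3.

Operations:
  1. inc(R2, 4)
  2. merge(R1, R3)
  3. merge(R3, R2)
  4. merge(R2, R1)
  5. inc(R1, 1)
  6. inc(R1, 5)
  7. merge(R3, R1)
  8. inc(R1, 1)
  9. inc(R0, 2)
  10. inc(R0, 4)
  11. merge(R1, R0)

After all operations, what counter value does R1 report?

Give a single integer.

Op 1: inc R2 by 4 -> R2=(0,0,4,0) value=4
Op 2: merge R1<->R3 -> R1=(0,0,0,0) R3=(0,0,0,0)
Op 3: merge R3<->R2 -> R3=(0,0,4,0) R2=(0,0,4,0)
Op 4: merge R2<->R1 -> R2=(0,0,4,0) R1=(0,0,4,0)
Op 5: inc R1 by 1 -> R1=(0,1,4,0) value=5
Op 6: inc R1 by 5 -> R1=(0,6,4,0) value=10
Op 7: merge R3<->R1 -> R3=(0,6,4,0) R1=(0,6,4,0)
Op 8: inc R1 by 1 -> R1=(0,7,4,0) value=11
Op 9: inc R0 by 2 -> R0=(2,0,0,0) value=2
Op 10: inc R0 by 4 -> R0=(6,0,0,0) value=6
Op 11: merge R1<->R0 -> R1=(6,7,4,0) R0=(6,7,4,0)

Answer: 17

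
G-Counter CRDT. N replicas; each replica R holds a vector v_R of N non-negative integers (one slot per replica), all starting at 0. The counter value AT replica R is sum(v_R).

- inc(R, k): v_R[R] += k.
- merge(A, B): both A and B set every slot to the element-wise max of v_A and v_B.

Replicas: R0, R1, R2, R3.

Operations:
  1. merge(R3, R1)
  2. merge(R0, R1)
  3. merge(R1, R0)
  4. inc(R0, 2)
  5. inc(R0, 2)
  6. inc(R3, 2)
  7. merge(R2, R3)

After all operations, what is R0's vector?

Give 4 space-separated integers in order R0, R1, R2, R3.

Answer: 4 0 0 0

Derivation:
Op 1: merge R3<->R1 -> R3=(0,0,0,0) R1=(0,0,0,0)
Op 2: merge R0<->R1 -> R0=(0,0,0,0) R1=(0,0,0,0)
Op 3: merge R1<->R0 -> R1=(0,0,0,0) R0=(0,0,0,0)
Op 4: inc R0 by 2 -> R0=(2,0,0,0) value=2
Op 5: inc R0 by 2 -> R0=(4,0,0,0) value=4
Op 6: inc R3 by 2 -> R3=(0,0,0,2) value=2
Op 7: merge R2<->R3 -> R2=(0,0,0,2) R3=(0,0,0,2)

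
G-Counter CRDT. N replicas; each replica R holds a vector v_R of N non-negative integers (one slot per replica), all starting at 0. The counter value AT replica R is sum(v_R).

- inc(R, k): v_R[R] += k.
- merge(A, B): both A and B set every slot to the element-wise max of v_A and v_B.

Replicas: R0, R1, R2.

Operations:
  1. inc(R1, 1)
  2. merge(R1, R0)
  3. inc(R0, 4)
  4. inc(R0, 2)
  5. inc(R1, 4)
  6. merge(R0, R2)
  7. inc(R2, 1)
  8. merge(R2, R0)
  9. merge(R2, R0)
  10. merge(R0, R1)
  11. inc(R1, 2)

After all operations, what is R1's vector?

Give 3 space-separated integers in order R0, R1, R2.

Op 1: inc R1 by 1 -> R1=(0,1,0) value=1
Op 2: merge R1<->R0 -> R1=(0,1,0) R0=(0,1,0)
Op 3: inc R0 by 4 -> R0=(4,1,0) value=5
Op 4: inc R0 by 2 -> R0=(6,1,0) value=7
Op 5: inc R1 by 4 -> R1=(0,5,0) value=5
Op 6: merge R0<->R2 -> R0=(6,1,0) R2=(6,1,0)
Op 7: inc R2 by 1 -> R2=(6,1,1) value=8
Op 8: merge R2<->R0 -> R2=(6,1,1) R0=(6,1,1)
Op 9: merge R2<->R0 -> R2=(6,1,1) R0=(6,1,1)
Op 10: merge R0<->R1 -> R0=(6,5,1) R1=(6,5,1)
Op 11: inc R1 by 2 -> R1=(6,7,1) value=14

Answer: 6 7 1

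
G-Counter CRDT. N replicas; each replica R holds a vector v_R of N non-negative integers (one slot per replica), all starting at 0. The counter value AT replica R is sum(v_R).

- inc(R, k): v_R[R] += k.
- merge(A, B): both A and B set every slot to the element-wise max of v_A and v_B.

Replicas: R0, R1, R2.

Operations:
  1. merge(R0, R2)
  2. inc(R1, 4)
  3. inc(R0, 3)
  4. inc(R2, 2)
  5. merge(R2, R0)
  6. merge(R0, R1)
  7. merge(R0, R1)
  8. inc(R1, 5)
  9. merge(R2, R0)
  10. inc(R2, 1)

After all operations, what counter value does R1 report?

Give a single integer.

Op 1: merge R0<->R2 -> R0=(0,0,0) R2=(0,0,0)
Op 2: inc R1 by 4 -> R1=(0,4,0) value=4
Op 3: inc R0 by 3 -> R0=(3,0,0) value=3
Op 4: inc R2 by 2 -> R2=(0,0,2) value=2
Op 5: merge R2<->R0 -> R2=(3,0,2) R0=(3,0,2)
Op 6: merge R0<->R1 -> R0=(3,4,2) R1=(3,4,2)
Op 7: merge R0<->R1 -> R0=(3,4,2) R1=(3,4,2)
Op 8: inc R1 by 5 -> R1=(3,9,2) value=14
Op 9: merge R2<->R0 -> R2=(3,4,2) R0=(3,4,2)
Op 10: inc R2 by 1 -> R2=(3,4,3) value=10

Answer: 14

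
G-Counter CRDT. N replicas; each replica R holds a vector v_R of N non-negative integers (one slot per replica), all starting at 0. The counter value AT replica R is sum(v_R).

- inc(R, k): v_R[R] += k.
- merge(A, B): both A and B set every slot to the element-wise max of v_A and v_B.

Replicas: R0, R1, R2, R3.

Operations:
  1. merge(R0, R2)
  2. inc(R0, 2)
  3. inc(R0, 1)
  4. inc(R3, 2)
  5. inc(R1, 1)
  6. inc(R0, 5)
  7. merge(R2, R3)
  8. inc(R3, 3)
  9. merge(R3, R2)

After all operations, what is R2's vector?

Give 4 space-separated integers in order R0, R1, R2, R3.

Op 1: merge R0<->R2 -> R0=(0,0,0,0) R2=(0,0,0,0)
Op 2: inc R0 by 2 -> R0=(2,0,0,0) value=2
Op 3: inc R0 by 1 -> R0=(3,0,0,0) value=3
Op 4: inc R3 by 2 -> R3=(0,0,0,2) value=2
Op 5: inc R1 by 1 -> R1=(0,1,0,0) value=1
Op 6: inc R0 by 5 -> R0=(8,0,0,0) value=8
Op 7: merge R2<->R3 -> R2=(0,0,0,2) R3=(0,0,0,2)
Op 8: inc R3 by 3 -> R3=(0,0,0,5) value=5
Op 9: merge R3<->R2 -> R3=(0,0,0,5) R2=(0,0,0,5)

Answer: 0 0 0 5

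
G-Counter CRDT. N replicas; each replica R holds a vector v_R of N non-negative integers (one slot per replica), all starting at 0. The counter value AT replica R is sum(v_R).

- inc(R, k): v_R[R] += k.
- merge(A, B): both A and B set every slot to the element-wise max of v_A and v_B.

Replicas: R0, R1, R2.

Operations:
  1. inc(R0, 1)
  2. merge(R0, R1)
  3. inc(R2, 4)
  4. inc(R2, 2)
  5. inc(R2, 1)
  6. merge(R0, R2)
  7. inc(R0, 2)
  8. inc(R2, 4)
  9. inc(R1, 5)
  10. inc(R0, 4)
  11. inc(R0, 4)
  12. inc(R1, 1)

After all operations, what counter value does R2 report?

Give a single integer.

Op 1: inc R0 by 1 -> R0=(1,0,0) value=1
Op 2: merge R0<->R1 -> R0=(1,0,0) R1=(1,0,0)
Op 3: inc R2 by 4 -> R2=(0,0,4) value=4
Op 4: inc R2 by 2 -> R2=(0,0,6) value=6
Op 5: inc R2 by 1 -> R2=(0,0,7) value=7
Op 6: merge R0<->R2 -> R0=(1,0,7) R2=(1,0,7)
Op 7: inc R0 by 2 -> R0=(3,0,7) value=10
Op 8: inc R2 by 4 -> R2=(1,0,11) value=12
Op 9: inc R1 by 5 -> R1=(1,5,0) value=6
Op 10: inc R0 by 4 -> R0=(7,0,7) value=14
Op 11: inc R0 by 4 -> R0=(11,0,7) value=18
Op 12: inc R1 by 1 -> R1=(1,6,0) value=7

Answer: 12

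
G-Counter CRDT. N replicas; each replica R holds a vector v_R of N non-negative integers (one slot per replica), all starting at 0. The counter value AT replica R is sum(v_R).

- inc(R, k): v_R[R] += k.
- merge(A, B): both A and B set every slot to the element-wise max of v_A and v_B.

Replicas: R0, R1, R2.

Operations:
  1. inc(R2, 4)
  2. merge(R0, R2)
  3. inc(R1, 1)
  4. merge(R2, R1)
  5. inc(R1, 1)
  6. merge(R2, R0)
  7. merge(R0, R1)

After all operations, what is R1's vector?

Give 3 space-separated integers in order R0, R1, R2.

Op 1: inc R2 by 4 -> R2=(0,0,4) value=4
Op 2: merge R0<->R2 -> R0=(0,0,4) R2=(0,0,4)
Op 3: inc R1 by 1 -> R1=(0,1,0) value=1
Op 4: merge R2<->R1 -> R2=(0,1,4) R1=(0,1,4)
Op 5: inc R1 by 1 -> R1=(0,2,4) value=6
Op 6: merge R2<->R0 -> R2=(0,1,4) R0=(0,1,4)
Op 7: merge R0<->R1 -> R0=(0,2,4) R1=(0,2,4)

Answer: 0 2 4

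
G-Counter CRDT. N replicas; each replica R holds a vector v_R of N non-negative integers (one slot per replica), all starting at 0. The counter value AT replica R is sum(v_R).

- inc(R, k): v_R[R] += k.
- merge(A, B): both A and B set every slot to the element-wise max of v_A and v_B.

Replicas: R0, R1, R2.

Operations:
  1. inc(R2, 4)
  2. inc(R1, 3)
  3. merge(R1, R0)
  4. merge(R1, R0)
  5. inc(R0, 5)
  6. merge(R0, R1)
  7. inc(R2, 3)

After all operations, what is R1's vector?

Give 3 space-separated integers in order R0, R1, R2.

Op 1: inc R2 by 4 -> R2=(0,0,4) value=4
Op 2: inc R1 by 3 -> R1=(0,3,0) value=3
Op 3: merge R1<->R0 -> R1=(0,3,0) R0=(0,3,0)
Op 4: merge R1<->R0 -> R1=(0,3,0) R0=(0,3,0)
Op 5: inc R0 by 5 -> R0=(5,3,0) value=8
Op 6: merge R0<->R1 -> R0=(5,3,0) R1=(5,3,0)
Op 7: inc R2 by 3 -> R2=(0,0,7) value=7

Answer: 5 3 0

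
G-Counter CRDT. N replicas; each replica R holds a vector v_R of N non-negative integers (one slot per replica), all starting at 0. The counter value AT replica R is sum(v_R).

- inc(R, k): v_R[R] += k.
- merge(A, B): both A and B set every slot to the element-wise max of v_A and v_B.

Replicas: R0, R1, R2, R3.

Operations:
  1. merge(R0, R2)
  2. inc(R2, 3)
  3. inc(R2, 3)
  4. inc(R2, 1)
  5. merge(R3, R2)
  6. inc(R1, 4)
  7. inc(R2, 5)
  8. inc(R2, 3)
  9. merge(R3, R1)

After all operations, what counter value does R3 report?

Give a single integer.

Answer: 11

Derivation:
Op 1: merge R0<->R2 -> R0=(0,0,0,0) R2=(0,0,0,0)
Op 2: inc R2 by 3 -> R2=(0,0,3,0) value=3
Op 3: inc R2 by 3 -> R2=(0,0,6,0) value=6
Op 4: inc R2 by 1 -> R2=(0,0,7,0) value=7
Op 5: merge R3<->R2 -> R3=(0,0,7,0) R2=(0,0,7,0)
Op 6: inc R1 by 4 -> R1=(0,4,0,0) value=4
Op 7: inc R2 by 5 -> R2=(0,0,12,0) value=12
Op 8: inc R2 by 3 -> R2=(0,0,15,0) value=15
Op 9: merge R3<->R1 -> R3=(0,4,7,0) R1=(0,4,7,0)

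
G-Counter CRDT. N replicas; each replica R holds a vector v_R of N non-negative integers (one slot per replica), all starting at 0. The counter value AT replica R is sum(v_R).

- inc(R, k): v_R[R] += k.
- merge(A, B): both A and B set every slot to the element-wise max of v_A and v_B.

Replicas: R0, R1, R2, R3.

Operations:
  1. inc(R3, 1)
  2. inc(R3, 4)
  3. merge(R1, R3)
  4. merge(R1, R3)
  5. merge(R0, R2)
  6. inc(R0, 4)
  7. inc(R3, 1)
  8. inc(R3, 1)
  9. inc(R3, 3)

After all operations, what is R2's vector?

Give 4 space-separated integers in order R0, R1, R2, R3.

Op 1: inc R3 by 1 -> R3=(0,0,0,1) value=1
Op 2: inc R3 by 4 -> R3=(0,0,0,5) value=5
Op 3: merge R1<->R3 -> R1=(0,0,0,5) R3=(0,0,0,5)
Op 4: merge R1<->R3 -> R1=(0,0,0,5) R3=(0,0,0,5)
Op 5: merge R0<->R2 -> R0=(0,0,0,0) R2=(0,0,0,0)
Op 6: inc R0 by 4 -> R0=(4,0,0,0) value=4
Op 7: inc R3 by 1 -> R3=(0,0,0,6) value=6
Op 8: inc R3 by 1 -> R3=(0,0,0,7) value=7
Op 9: inc R3 by 3 -> R3=(0,0,0,10) value=10

Answer: 0 0 0 0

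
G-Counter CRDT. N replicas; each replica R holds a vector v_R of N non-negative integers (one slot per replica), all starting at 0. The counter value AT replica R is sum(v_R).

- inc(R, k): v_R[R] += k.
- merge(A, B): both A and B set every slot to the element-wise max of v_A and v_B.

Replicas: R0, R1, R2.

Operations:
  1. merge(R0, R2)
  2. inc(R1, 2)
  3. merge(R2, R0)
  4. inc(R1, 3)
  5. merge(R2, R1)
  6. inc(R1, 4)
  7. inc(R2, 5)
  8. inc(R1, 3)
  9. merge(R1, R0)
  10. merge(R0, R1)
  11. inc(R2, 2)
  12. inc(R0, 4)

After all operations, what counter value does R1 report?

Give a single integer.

Op 1: merge R0<->R2 -> R0=(0,0,0) R2=(0,0,0)
Op 2: inc R1 by 2 -> R1=(0,2,0) value=2
Op 3: merge R2<->R0 -> R2=(0,0,0) R0=(0,0,0)
Op 4: inc R1 by 3 -> R1=(0,5,0) value=5
Op 5: merge R2<->R1 -> R2=(0,5,0) R1=(0,5,0)
Op 6: inc R1 by 4 -> R1=(0,9,0) value=9
Op 7: inc R2 by 5 -> R2=(0,5,5) value=10
Op 8: inc R1 by 3 -> R1=(0,12,0) value=12
Op 9: merge R1<->R0 -> R1=(0,12,0) R0=(0,12,0)
Op 10: merge R0<->R1 -> R0=(0,12,0) R1=(0,12,0)
Op 11: inc R2 by 2 -> R2=(0,5,7) value=12
Op 12: inc R0 by 4 -> R0=(4,12,0) value=16

Answer: 12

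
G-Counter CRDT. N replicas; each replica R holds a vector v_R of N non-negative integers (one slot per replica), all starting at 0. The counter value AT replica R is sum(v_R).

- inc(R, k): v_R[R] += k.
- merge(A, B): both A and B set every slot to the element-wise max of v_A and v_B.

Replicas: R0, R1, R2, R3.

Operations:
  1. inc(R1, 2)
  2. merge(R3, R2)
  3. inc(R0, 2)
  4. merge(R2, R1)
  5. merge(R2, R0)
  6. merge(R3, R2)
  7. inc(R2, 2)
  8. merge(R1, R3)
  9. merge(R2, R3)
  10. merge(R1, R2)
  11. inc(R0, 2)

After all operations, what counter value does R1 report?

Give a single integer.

Op 1: inc R1 by 2 -> R1=(0,2,0,0) value=2
Op 2: merge R3<->R2 -> R3=(0,0,0,0) R2=(0,0,0,0)
Op 3: inc R0 by 2 -> R0=(2,0,0,0) value=2
Op 4: merge R2<->R1 -> R2=(0,2,0,0) R1=(0,2,0,0)
Op 5: merge R2<->R0 -> R2=(2,2,0,0) R0=(2,2,0,0)
Op 6: merge R3<->R2 -> R3=(2,2,0,0) R2=(2,2,0,0)
Op 7: inc R2 by 2 -> R2=(2,2,2,0) value=6
Op 8: merge R1<->R3 -> R1=(2,2,0,0) R3=(2,2,0,0)
Op 9: merge R2<->R3 -> R2=(2,2,2,0) R3=(2,2,2,0)
Op 10: merge R1<->R2 -> R1=(2,2,2,0) R2=(2,2,2,0)
Op 11: inc R0 by 2 -> R0=(4,2,0,0) value=6

Answer: 6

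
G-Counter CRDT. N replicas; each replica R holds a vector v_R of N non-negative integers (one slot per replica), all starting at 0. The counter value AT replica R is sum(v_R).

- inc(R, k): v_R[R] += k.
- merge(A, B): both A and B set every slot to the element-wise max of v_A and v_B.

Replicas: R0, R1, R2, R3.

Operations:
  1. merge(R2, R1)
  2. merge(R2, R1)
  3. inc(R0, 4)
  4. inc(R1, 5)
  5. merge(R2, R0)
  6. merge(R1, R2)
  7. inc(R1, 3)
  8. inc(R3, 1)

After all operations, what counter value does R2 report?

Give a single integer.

Answer: 9

Derivation:
Op 1: merge R2<->R1 -> R2=(0,0,0,0) R1=(0,0,0,0)
Op 2: merge R2<->R1 -> R2=(0,0,0,0) R1=(0,0,0,0)
Op 3: inc R0 by 4 -> R0=(4,0,0,0) value=4
Op 4: inc R1 by 5 -> R1=(0,5,0,0) value=5
Op 5: merge R2<->R0 -> R2=(4,0,0,0) R0=(4,0,0,0)
Op 6: merge R1<->R2 -> R1=(4,5,0,0) R2=(4,5,0,0)
Op 7: inc R1 by 3 -> R1=(4,8,0,0) value=12
Op 8: inc R3 by 1 -> R3=(0,0,0,1) value=1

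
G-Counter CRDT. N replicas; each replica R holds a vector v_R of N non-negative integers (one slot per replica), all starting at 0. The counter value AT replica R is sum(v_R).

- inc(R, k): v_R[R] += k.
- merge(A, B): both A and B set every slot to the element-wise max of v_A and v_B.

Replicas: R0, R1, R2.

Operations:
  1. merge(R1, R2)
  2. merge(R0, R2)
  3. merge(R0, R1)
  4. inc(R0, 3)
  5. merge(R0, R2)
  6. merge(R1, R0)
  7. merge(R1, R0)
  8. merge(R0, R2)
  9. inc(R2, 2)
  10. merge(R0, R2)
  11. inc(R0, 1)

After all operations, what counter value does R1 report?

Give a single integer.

Answer: 3

Derivation:
Op 1: merge R1<->R2 -> R1=(0,0,0) R2=(0,0,0)
Op 2: merge R0<->R2 -> R0=(0,0,0) R2=(0,0,0)
Op 3: merge R0<->R1 -> R0=(0,0,0) R1=(0,0,0)
Op 4: inc R0 by 3 -> R0=(3,0,0) value=3
Op 5: merge R0<->R2 -> R0=(3,0,0) R2=(3,0,0)
Op 6: merge R1<->R0 -> R1=(3,0,0) R0=(3,0,0)
Op 7: merge R1<->R0 -> R1=(3,0,0) R0=(3,0,0)
Op 8: merge R0<->R2 -> R0=(3,0,0) R2=(3,0,0)
Op 9: inc R2 by 2 -> R2=(3,0,2) value=5
Op 10: merge R0<->R2 -> R0=(3,0,2) R2=(3,0,2)
Op 11: inc R0 by 1 -> R0=(4,0,2) value=6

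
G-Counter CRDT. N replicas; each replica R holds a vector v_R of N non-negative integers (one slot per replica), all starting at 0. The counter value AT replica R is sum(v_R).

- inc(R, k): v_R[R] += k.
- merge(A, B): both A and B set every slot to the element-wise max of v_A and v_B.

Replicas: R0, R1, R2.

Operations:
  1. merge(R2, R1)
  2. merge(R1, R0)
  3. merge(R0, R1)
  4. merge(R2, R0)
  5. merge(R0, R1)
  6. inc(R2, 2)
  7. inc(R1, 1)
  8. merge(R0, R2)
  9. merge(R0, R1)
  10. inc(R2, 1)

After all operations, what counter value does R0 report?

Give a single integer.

Answer: 3

Derivation:
Op 1: merge R2<->R1 -> R2=(0,0,0) R1=(0,0,0)
Op 2: merge R1<->R0 -> R1=(0,0,0) R0=(0,0,0)
Op 3: merge R0<->R1 -> R0=(0,0,0) R1=(0,0,0)
Op 4: merge R2<->R0 -> R2=(0,0,0) R0=(0,0,0)
Op 5: merge R0<->R1 -> R0=(0,0,0) R1=(0,0,0)
Op 6: inc R2 by 2 -> R2=(0,0,2) value=2
Op 7: inc R1 by 1 -> R1=(0,1,0) value=1
Op 8: merge R0<->R2 -> R0=(0,0,2) R2=(0,0,2)
Op 9: merge R0<->R1 -> R0=(0,1,2) R1=(0,1,2)
Op 10: inc R2 by 1 -> R2=(0,0,3) value=3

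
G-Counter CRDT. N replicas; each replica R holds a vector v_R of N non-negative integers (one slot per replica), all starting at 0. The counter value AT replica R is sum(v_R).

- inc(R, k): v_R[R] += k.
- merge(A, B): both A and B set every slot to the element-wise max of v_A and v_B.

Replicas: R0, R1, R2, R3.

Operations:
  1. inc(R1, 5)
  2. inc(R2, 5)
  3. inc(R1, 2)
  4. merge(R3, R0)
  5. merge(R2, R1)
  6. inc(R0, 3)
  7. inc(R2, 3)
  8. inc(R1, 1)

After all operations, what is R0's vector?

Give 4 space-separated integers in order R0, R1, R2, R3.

Op 1: inc R1 by 5 -> R1=(0,5,0,0) value=5
Op 2: inc R2 by 5 -> R2=(0,0,5,0) value=5
Op 3: inc R1 by 2 -> R1=(0,7,0,0) value=7
Op 4: merge R3<->R0 -> R3=(0,0,0,0) R0=(0,0,0,0)
Op 5: merge R2<->R1 -> R2=(0,7,5,0) R1=(0,7,5,0)
Op 6: inc R0 by 3 -> R0=(3,0,0,0) value=3
Op 7: inc R2 by 3 -> R2=(0,7,8,0) value=15
Op 8: inc R1 by 1 -> R1=(0,8,5,0) value=13

Answer: 3 0 0 0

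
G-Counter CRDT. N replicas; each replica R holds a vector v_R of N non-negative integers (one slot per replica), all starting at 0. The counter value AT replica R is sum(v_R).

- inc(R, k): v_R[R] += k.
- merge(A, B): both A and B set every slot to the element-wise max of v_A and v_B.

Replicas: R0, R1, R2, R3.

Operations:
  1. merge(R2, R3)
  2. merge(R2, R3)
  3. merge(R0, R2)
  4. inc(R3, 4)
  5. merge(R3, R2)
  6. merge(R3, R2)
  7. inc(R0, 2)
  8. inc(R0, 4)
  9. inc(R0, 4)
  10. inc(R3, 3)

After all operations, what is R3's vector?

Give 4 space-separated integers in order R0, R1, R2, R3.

Op 1: merge R2<->R3 -> R2=(0,0,0,0) R3=(0,0,0,0)
Op 2: merge R2<->R3 -> R2=(0,0,0,0) R3=(0,0,0,0)
Op 3: merge R0<->R2 -> R0=(0,0,0,0) R2=(0,0,0,0)
Op 4: inc R3 by 4 -> R3=(0,0,0,4) value=4
Op 5: merge R3<->R2 -> R3=(0,0,0,4) R2=(0,0,0,4)
Op 6: merge R3<->R2 -> R3=(0,0,0,4) R2=(0,0,0,4)
Op 7: inc R0 by 2 -> R0=(2,0,0,0) value=2
Op 8: inc R0 by 4 -> R0=(6,0,0,0) value=6
Op 9: inc R0 by 4 -> R0=(10,0,0,0) value=10
Op 10: inc R3 by 3 -> R3=(0,0,0,7) value=7

Answer: 0 0 0 7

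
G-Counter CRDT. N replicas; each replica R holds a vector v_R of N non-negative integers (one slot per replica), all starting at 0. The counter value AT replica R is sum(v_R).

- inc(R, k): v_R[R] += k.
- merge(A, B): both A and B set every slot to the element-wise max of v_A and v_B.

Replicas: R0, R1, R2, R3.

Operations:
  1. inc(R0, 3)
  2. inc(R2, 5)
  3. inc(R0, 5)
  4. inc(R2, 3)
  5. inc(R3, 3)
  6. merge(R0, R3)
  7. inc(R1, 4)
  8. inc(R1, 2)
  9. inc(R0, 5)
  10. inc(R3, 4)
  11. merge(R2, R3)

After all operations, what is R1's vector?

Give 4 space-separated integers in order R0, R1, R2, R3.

Op 1: inc R0 by 3 -> R0=(3,0,0,0) value=3
Op 2: inc R2 by 5 -> R2=(0,0,5,0) value=5
Op 3: inc R0 by 5 -> R0=(8,0,0,0) value=8
Op 4: inc R2 by 3 -> R2=(0,0,8,0) value=8
Op 5: inc R3 by 3 -> R3=(0,0,0,3) value=3
Op 6: merge R0<->R3 -> R0=(8,0,0,3) R3=(8,0,0,3)
Op 7: inc R1 by 4 -> R1=(0,4,0,0) value=4
Op 8: inc R1 by 2 -> R1=(0,6,0,0) value=6
Op 9: inc R0 by 5 -> R0=(13,0,0,3) value=16
Op 10: inc R3 by 4 -> R3=(8,0,0,7) value=15
Op 11: merge R2<->R3 -> R2=(8,0,8,7) R3=(8,0,8,7)

Answer: 0 6 0 0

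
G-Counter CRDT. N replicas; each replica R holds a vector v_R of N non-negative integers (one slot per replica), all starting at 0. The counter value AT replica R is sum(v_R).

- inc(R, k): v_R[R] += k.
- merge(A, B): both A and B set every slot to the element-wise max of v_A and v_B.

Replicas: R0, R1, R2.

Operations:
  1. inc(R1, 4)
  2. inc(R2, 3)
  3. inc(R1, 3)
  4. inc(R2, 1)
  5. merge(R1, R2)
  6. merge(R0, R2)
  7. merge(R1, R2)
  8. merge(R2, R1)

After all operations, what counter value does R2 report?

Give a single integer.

Op 1: inc R1 by 4 -> R1=(0,4,0) value=4
Op 2: inc R2 by 3 -> R2=(0,0,3) value=3
Op 3: inc R1 by 3 -> R1=(0,7,0) value=7
Op 4: inc R2 by 1 -> R2=(0,0,4) value=4
Op 5: merge R1<->R2 -> R1=(0,7,4) R2=(0,7,4)
Op 6: merge R0<->R2 -> R0=(0,7,4) R2=(0,7,4)
Op 7: merge R1<->R2 -> R1=(0,7,4) R2=(0,7,4)
Op 8: merge R2<->R1 -> R2=(0,7,4) R1=(0,7,4)

Answer: 11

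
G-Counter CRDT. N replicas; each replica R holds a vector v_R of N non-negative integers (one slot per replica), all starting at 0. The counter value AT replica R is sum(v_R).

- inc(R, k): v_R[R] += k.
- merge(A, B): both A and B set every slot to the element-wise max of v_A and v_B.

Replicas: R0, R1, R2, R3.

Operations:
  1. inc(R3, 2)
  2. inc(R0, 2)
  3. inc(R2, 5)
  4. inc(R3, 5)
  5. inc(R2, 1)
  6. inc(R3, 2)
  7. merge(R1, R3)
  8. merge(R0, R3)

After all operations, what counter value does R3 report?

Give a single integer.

Op 1: inc R3 by 2 -> R3=(0,0,0,2) value=2
Op 2: inc R0 by 2 -> R0=(2,0,0,0) value=2
Op 3: inc R2 by 5 -> R2=(0,0,5,0) value=5
Op 4: inc R3 by 5 -> R3=(0,0,0,7) value=7
Op 5: inc R2 by 1 -> R2=(0,0,6,0) value=6
Op 6: inc R3 by 2 -> R3=(0,0,0,9) value=9
Op 7: merge R1<->R3 -> R1=(0,0,0,9) R3=(0,0,0,9)
Op 8: merge R0<->R3 -> R0=(2,0,0,9) R3=(2,0,0,9)

Answer: 11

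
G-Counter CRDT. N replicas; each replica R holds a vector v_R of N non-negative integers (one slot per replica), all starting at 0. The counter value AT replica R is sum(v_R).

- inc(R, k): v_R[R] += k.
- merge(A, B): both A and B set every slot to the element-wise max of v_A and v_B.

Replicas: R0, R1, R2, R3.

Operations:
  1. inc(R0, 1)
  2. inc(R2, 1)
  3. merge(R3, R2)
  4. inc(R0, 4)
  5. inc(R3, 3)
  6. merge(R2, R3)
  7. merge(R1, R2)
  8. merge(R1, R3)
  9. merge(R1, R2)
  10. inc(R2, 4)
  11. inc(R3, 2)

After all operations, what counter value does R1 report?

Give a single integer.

Answer: 4

Derivation:
Op 1: inc R0 by 1 -> R0=(1,0,0,0) value=1
Op 2: inc R2 by 1 -> R2=(0,0,1,0) value=1
Op 3: merge R3<->R2 -> R3=(0,0,1,0) R2=(0,0,1,0)
Op 4: inc R0 by 4 -> R0=(5,0,0,0) value=5
Op 5: inc R3 by 3 -> R3=(0,0,1,3) value=4
Op 6: merge R2<->R3 -> R2=(0,0,1,3) R3=(0,0,1,3)
Op 7: merge R1<->R2 -> R1=(0,0,1,3) R2=(0,0,1,3)
Op 8: merge R1<->R3 -> R1=(0,0,1,3) R3=(0,0,1,3)
Op 9: merge R1<->R2 -> R1=(0,0,1,3) R2=(0,0,1,3)
Op 10: inc R2 by 4 -> R2=(0,0,5,3) value=8
Op 11: inc R3 by 2 -> R3=(0,0,1,5) value=6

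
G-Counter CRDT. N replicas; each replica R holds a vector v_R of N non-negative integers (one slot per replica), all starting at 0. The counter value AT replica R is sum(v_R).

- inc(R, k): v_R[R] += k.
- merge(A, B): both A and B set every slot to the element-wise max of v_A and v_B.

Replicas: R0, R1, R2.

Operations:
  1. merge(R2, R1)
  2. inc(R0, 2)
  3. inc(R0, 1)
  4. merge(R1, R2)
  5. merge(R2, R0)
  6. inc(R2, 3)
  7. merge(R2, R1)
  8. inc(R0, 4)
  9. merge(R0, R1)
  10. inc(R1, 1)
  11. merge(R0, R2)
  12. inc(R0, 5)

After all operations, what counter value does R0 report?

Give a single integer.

Answer: 15

Derivation:
Op 1: merge R2<->R1 -> R2=(0,0,0) R1=(0,0,0)
Op 2: inc R0 by 2 -> R0=(2,0,0) value=2
Op 3: inc R0 by 1 -> R0=(3,0,0) value=3
Op 4: merge R1<->R2 -> R1=(0,0,0) R2=(0,0,0)
Op 5: merge R2<->R0 -> R2=(3,0,0) R0=(3,0,0)
Op 6: inc R2 by 3 -> R2=(3,0,3) value=6
Op 7: merge R2<->R1 -> R2=(3,0,3) R1=(3,0,3)
Op 8: inc R0 by 4 -> R0=(7,0,0) value=7
Op 9: merge R0<->R1 -> R0=(7,0,3) R1=(7,0,3)
Op 10: inc R1 by 1 -> R1=(7,1,3) value=11
Op 11: merge R0<->R2 -> R0=(7,0,3) R2=(7,0,3)
Op 12: inc R0 by 5 -> R0=(12,0,3) value=15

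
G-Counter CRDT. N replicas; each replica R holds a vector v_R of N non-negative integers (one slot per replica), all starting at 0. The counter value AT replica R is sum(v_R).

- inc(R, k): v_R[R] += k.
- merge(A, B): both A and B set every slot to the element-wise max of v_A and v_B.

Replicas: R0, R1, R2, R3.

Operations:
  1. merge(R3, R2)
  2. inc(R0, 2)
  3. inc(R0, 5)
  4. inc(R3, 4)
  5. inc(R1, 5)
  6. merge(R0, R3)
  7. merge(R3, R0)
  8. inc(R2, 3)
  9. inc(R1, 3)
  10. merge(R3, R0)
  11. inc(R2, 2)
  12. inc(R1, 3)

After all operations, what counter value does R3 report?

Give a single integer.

Answer: 11

Derivation:
Op 1: merge R3<->R2 -> R3=(0,0,0,0) R2=(0,0,0,0)
Op 2: inc R0 by 2 -> R0=(2,0,0,0) value=2
Op 3: inc R0 by 5 -> R0=(7,0,0,0) value=7
Op 4: inc R3 by 4 -> R3=(0,0,0,4) value=4
Op 5: inc R1 by 5 -> R1=(0,5,0,0) value=5
Op 6: merge R0<->R3 -> R0=(7,0,0,4) R3=(7,0,0,4)
Op 7: merge R3<->R0 -> R3=(7,0,0,4) R0=(7,0,0,4)
Op 8: inc R2 by 3 -> R2=(0,0,3,0) value=3
Op 9: inc R1 by 3 -> R1=(0,8,0,0) value=8
Op 10: merge R3<->R0 -> R3=(7,0,0,4) R0=(7,0,0,4)
Op 11: inc R2 by 2 -> R2=(0,0,5,0) value=5
Op 12: inc R1 by 3 -> R1=(0,11,0,0) value=11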